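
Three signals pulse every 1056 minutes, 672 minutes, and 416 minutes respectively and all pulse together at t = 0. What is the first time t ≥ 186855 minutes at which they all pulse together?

192192 minutes

Joint pulses occur at multiples of LCM(1056, 672, 416).
1056 = 2^5 × 3 × 11
672 = 2^5 × 3 × 7
416 = 2^5 × 13
LCM(1056, 672, 416) = 2^5 × 3 × 7 × 11 × 13 = 96096.
Smallest multiple of 96096 that is ≥ 186855: ⌈186855/96096⌉ × 96096 = 2 × 96096 = 192192.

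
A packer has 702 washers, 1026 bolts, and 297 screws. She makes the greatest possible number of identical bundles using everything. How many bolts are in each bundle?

Number of bundles = gcd(702, 1026, 297).
702 = 2 × 3^3 × 13
1026 = 2 × 3^3 × 19
297 = 3^3 × 11
gcd(702, 1026, 297) = 3^3 = 27.
bolts per bundle = 1026 / 27 = 38.

38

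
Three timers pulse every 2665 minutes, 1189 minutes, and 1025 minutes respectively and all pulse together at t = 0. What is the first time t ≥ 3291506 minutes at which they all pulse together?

Joint pulses occur at multiples of LCM(2665, 1189, 1025).
2665 = 5 × 13 × 41
1189 = 29 × 41
1025 = 5^2 × 41
LCM(2665, 1189, 1025) = 5^2 × 13 × 29 × 41 = 386425.
Smallest multiple of 386425 that is ≥ 3291506: ⌈3291506/386425⌉ × 386425 = 9 × 386425 = 3477825.

3477825 minutes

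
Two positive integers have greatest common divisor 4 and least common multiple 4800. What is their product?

For any two positive integers, gcd × lcm = product = 4 × 4800 = 19200.

19200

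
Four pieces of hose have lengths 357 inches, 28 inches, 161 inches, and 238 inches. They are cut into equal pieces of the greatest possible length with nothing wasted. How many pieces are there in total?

112

Piece length = gcd(357, 28, 161, 238).
357 = 3 × 7 × 17
28 = 2^2 × 7
161 = 7 × 23
238 = 2 × 7 × 17
gcd(357, 28, 161, 238) = 7.
Total pieces = 357/7 + 28/7 + 161/7 + 238/7 = 51 + 4 + 23 + 34 = 112.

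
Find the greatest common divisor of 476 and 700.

28

476 = 2^2 × 7 × 17
700 = 2^2 × 5^2 × 7
gcd(476, 700) = 2^2 × 7 = 28.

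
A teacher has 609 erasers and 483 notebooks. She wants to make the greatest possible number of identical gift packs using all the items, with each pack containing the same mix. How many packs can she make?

21 packs

The pack count must divide each quantity, so the greatest is gcd(609, 483).
609 = 3 × 7 × 29
483 = 3 × 7 × 23
gcd(609, 483) = 3 × 7 = 21.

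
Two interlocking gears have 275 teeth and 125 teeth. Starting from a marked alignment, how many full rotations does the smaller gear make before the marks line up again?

All finish a whole number of cycles simultaneously at t = LCM of the periods.
275 = 5^2 × 11
125 = 5^3
LCM(275, 125) = 5^3 × 11 = 1375.
Rotations for period 125: 1375 / 125 = 11.

11 rotations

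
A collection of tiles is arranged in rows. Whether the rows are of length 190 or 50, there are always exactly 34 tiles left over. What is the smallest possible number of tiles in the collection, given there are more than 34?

984

N − 34 must be a common multiple of 190 and 50.
190 = 2 × 5 × 19
50 = 2 × 5^2
LCM(190, 50) = 2 × 5^2 × 19 = 950.
Smallest N > 34 is LCM + 34 = 950 + 34 = 984.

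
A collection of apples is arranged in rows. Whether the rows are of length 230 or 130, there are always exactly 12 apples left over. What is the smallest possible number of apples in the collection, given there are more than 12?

N − 12 must be a common multiple of 230 and 130.
230 = 2 × 5 × 23
130 = 2 × 5 × 13
LCM(230, 130) = 2 × 5 × 13 × 23 = 2990.
Smallest N > 12 is LCM + 12 = 2990 + 12 = 3002.

3002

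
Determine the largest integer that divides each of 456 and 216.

456 = 2^3 × 3 × 19
216 = 2^3 × 3^3
gcd(456, 216) = 2^3 × 3 = 24.

24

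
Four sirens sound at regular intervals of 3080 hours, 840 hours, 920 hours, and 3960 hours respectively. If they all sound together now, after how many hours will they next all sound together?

637560 hours

We need the least common multiple of the intervals.
3080 = 2^3 × 5 × 7 × 11
840 = 2^3 × 3 × 5 × 7
920 = 2^3 × 5 × 23
3960 = 2^3 × 3^2 × 5 × 11
LCM(3080, 840, 920, 3960) = 2^3 × 3^2 × 5 × 7 × 11 × 23 = 637560.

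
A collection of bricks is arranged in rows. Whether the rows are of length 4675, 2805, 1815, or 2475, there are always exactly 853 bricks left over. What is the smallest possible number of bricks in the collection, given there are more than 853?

N − 853 must be a common multiple of 4675, 2805, 1815, and 2475.
4675 = 5^2 × 11 × 17
2805 = 3 × 5 × 11 × 17
1815 = 3 × 5 × 11^2
2475 = 3^2 × 5^2 × 11
LCM(4675, 2805, 1815, 2475) = 3^2 × 5^2 × 11^2 × 17 = 462825.
Smallest N > 853 is LCM + 853 = 462825 + 853 = 463678.

463678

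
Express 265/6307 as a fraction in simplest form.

265 = 5 × 53
6307 = 7 × 17 × 53
gcd(265, 6307) = 53.
Divide numerator and denominator by 53: 265/6307 = 5/119.

5/119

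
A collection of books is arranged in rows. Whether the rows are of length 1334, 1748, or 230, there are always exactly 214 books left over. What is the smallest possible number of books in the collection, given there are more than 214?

N − 214 must be a common multiple of 1334, 1748, and 230.
1334 = 2 × 23 × 29
1748 = 2^2 × 19 × 23
230 = 2 × 5 × 23
LCM(1334, 1748, 230) = 2^2 × 5 × 19 × 23 × 29 = 253460.
Smallest N > 214 is LCM + 214 = 253460 + 214 = 253674.

253674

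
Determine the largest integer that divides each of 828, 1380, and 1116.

828 = 2^2 × 3^2 × 23
1380 = 2^2 × 3 × 5 × 23
1116 = 2^2 × 3^2 × 31
gcd(828, 1380, 1116) = 2^2 × 3 = 12.

12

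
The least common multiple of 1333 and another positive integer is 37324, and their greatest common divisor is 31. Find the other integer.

gcd × lcm = product of the two integers, so the other integer is (31 × 37324) / 1333 = 868.

868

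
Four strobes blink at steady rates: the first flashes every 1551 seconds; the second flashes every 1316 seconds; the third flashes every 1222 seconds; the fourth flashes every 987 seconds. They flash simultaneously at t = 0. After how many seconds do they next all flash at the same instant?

564564 seconds

They coincide at every common multiple of the periods; the first is the LCM.
1551 = 3 × 11 × 47
1316 = 2^2 × 7 × 47
1222 = 2 × 13 × 47
987 = 3 × 7 × 47
LCM(1551, 1316, 1222, 987) = 2^2 × 3 × 7 × 11 × 13 × 47 = 564564.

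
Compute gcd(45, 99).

45 = 3^2 × 5
99 = 3^2 × 11
gcd(45, 99) = 3^2 = 9.

9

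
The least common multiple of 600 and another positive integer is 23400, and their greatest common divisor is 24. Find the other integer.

gcd × lcm = product of the two integers, so the other integer is (24 × 23400) / 600 = 936.

936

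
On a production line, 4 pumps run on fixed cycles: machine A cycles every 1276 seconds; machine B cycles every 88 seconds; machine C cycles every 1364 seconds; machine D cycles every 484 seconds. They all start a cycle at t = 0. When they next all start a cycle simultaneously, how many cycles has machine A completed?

682 cycles

The first common completion time is the LCM of the periods.
1276 = 2^2 × 11 × 29
88 = 2^3 × 11
1364 = 2^2 × 11 × 31
484 = 2^2 × 11^2
LCM(1276, 88, 1364, 484) = 2^3 × 11^2 × 29 × 31 = 870232.
Cycles for period 1276: 870232 / 1276 = 682.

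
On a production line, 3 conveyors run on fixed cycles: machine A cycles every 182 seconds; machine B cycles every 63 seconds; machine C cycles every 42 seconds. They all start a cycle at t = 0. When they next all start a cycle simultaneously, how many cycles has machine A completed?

All finish a whole number of cycles simultaneously at t = LCM of the periods.
182 = 2 × 7 × 13
63 = 3^2 × 7
42 = 2 × 3 × 7
LCM(182, 63, 42) = 2 × 3^2 × 7 × 13 = 1638.
Cycles for period 182: 1638 / 182 = 9.

9 cycles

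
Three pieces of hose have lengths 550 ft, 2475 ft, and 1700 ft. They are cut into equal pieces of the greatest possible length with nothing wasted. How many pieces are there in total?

189

Piece length = gcd(550, 2475, 1700).
550 = 2 × 5^2 × 11
2475 = 3^2 × 5^2 × 11
1700 = 2^2 × 5^2 × 17
gcd(550, 2475, 1700) = 5^2 = 25.
Total pieces = 550/25 + 2475/25 + 1700/25 = 22 + 99 + 68 = 189.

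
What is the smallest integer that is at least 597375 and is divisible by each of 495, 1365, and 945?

The integer must be a common multiple of 495, 1365, and 945, so a multiple of their LCM.
495 = 3^2 × 5 × 11
1365 = 3 × 5 × 7 × 13
945 = 3^3 × 5 × 7
LCM(495, 1365, 945) = 3^3 × 5 × 7 × 11 × 13 = 135135.
Smallest multiple of 135135 that is ≥ 597375: ⌈597375/135135⌉ × 135135 = 5 × 135135 = 675675.

675675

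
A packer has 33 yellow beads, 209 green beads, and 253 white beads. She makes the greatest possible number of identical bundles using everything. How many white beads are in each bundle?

23

Number of bundles = gcd(33, 209, 253).
33 = 3 × 11
209 = 11 × 19
253 = 11 × 23
gcd(33, 209, 253) = 11.
white beads per bundle = 253 / 11 = 23.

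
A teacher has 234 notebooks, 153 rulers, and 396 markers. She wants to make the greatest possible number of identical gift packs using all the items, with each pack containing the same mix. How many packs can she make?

9 packs

The pack count must divide each quantity, so the greatest is gcd(234, 153, 396).
234 = 2 × 3^2 × 13
153 = 3^2 × 17
396 = 2^2 × 3^2 × 11
gcd(234, 153, 396) = 3^2 = 9.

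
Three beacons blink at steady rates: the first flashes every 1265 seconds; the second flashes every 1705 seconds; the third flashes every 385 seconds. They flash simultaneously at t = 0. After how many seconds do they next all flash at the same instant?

274505 seconds

The first simultaneous occurrence is after LCM of the individual periods.
1265 = 5 × 11 × 23
1705 = 5 × 11 × 31
385 = 5 × 7 × 11
LCM(1265, 1705, 385) = 5 × 7 × 11 × 23 × 31 = 274505.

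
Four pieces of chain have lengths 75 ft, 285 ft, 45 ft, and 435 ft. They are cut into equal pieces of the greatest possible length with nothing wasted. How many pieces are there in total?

56

Piece length = gcd(75, 285, 45, 435).
75 = 3 × 5^2
285 = 3 × 5 × 19
45 = 3^2 × 5
435 = 3 × 5 × 29
gcd(75, 285, 45, 435) = 3 × 5 = 15.
Total pieces = 75/15 + 285/15 + 45/15 + 435/15 = 5 + 19 + 3 + 29 = 56.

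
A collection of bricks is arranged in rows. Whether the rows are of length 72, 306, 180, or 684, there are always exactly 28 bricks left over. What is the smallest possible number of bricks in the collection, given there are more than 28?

N − 28 must be a common multiple of 72, 306, 180, and 684.
72 = 2^3 × 3^2
306 = 2 × 3^2 × 17
180 = 2^2 × 3^2 × 5
684 = 2^2 × 3^2 × 19
LCM(72, 306, 180, 684) = 2^3 × 3^2 × 5 × 17 × 19 = 116280.
Smallest N > 28 is LCM + 28 = 116280 + 28 = 116308.

116308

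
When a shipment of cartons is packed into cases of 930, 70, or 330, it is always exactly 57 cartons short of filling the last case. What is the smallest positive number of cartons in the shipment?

Being 57 short of a full case of size k means N ≡ −57 (mod k), i.e. N + 57 is a multiple of each size.
930 = 2 × 3 × 5 × 31
70 = 2 × 5 × 7
330 = 2 × 3 × 5 × 11
LCM(930, 70, 330) = 2 × 3 × 5 × 7 × 11 × 31 = 71610.
Smallest positive N is 71610 − 57 = 71553.

71553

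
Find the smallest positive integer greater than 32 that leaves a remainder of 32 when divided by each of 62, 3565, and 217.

N − 32 must be a common multiple of 62, 3565, and 217.
62 = 2 × 31
3565 = 5 × 23 × 31
217 = 7 × 31
LCM(62, 3565, 217) = 2 × 5 × 7 × 23 × 31 = 49910.
Smallest N > 32 is LCM + 32 = 49910 + 32 = 49942.

49942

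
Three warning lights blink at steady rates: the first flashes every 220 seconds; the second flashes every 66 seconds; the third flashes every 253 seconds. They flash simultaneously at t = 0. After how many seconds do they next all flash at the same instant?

15180 seconds

The first simultaneous occurrence is after LCM of the individual periods.
220 = 2^2 × 5 × 11
66 = 2 × 3 × 11
253 = 11 × 23
LCM(220, 66, 253) = 2^2 × 3 × 5 × 11 × 23 = 15180.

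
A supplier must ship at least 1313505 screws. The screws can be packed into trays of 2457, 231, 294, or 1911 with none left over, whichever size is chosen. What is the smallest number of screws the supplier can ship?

The number of screws must be a common multiple of 2457, 231, 294, and 1911, so a multiple of their LCM.
2457 = 3^3 × 7 × 13
231 = 3 × 7 × 11
294 = 2 × 3 × 7^2
1911 = 3 × 7^2 × 13
LCM(2457, 231, 294, 1911) = 2 × 3^3 × 7^2 × 11 × 13 = 378378.
Smallest multiple of 378378 that is ≥ 1313505: ⌈1313505/378378⌉ × 378378 = 4 × 378378 = 1513512.

1513512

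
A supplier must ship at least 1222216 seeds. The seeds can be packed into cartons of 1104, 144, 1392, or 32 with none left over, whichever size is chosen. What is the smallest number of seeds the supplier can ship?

1344672

The number of seeds must be a common multiple of 1104, 144, 1392, and 32, so a multiple of their LCM.
1104 = 2^4 × 3 × 23
144 = 2^4 × 3^2
1392 = 2^4 × 3 × 29
32 = 2^5
LCM(1104, 144, 1392, 32) = 2^5 × 3^2 × 23 × 29 = 192096.
Smallest multiple of 192096 that is ≥ 1222216: ⌈1222216/192096⌉ × 192096 = 7 × 192096 = 1344672.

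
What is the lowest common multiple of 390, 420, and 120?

390 = 2 × 3 × 5 × 13
420 = 2^2 × 3 × 5 × 7
120 = 2^3 × 3 × 5
LCM(390, 420, 120) = 2^3 × 3 × 5 × 7 × 13 = 10920.

10920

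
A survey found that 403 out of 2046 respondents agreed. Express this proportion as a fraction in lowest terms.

13/66

403 = 13 × 31
2046 = 2 × 3 × 11 × 31
gcd(403, 2046) = 31.
Divide numerator and denominator by 31: 403/2046 = 13/66.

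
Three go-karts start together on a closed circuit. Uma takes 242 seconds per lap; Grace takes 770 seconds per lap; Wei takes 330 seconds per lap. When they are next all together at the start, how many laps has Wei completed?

The first common completion time is the LCM of the periods.
242 = 2 × 11^2
770 = 2 × 5 × 7 × 11
330 = 2 × 3 × 5 × 11
LCM(242, 770, 330) = 2 × 3 × 5 × 7 × 11^2 = 25410.
Laps for period 330: 25410 / 330 = 77.

77 laps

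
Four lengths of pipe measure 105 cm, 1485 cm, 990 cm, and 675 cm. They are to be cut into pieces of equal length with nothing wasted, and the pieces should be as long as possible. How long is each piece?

15 cm

Each piece length must divide every original length, so the longest possible is gcd(105, 1485, 990, 675).
105 = 3 × 5 × 7
1485 = 3^3 × 5 × 11
990 = 2 × 3^2 × 5 × 11
675 = 3^3 × 5^2
gcd(105, 1485, 990, 675) = 3 × 5 = 15.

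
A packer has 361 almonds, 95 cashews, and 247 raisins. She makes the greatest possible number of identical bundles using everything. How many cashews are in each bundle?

5

Number of bundles = gcd(361, 95, 247).
361 = 19^2
95 = 5 × 19
247 = 13 × 19
gcd(361, 95, 247) = 19.
cashews per bundle = 95 / 19 = 5.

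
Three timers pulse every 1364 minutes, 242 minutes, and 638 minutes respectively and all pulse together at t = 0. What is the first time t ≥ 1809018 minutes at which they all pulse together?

2175580 minutes

Joint pulses occur at multiples of LCM(1364, 242, 638).
1364 = 2^2 × 11 × 31
242 = 2 × 11^2
638 = 2 × 11 × 29
LCM(1364, 242, 638) = 2^2 × 11^2 × 29 × 31 = 435116.
Smallest multiple of 435116 that is ≥ 1809018: ⌈1809018/435116⌉ × 435116 = 5 × 435116 = 2175580.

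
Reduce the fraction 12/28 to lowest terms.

3/7

12 = 2^2 × 3
28 = 2^2 × 7
gcd(12, 28) = 2^2 = 4.
Divide numerator and denominator by 4: 12/28 = 3/7.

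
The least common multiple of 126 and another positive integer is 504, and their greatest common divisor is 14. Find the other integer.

gcd × lcm = product of the two integers, so the other integer is (14 × 504) / 126 = 56.

56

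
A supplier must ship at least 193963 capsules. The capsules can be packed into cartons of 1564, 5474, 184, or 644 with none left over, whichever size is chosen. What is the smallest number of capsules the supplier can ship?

The number of capsules must be a common multiple of 1564, 5474, 184, and 644, so a multiple of their LCM.
1564 = 2^2 × 17 × 23
5474 = 2 × 7 × 17 × 23
184 = 2^3 × 23
644 = 2^2 × 7 × 23
LCM(1564, 5474, 184, 644) = 2^3 × 7 × 17 × 23 = 21896.
Smallest multiple of 21896 that is ≥ 193963: ⌈193963/21896⌉ × 21896 = 9 × 21896 = 197064.

197064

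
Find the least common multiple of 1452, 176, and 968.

5808

1452 = 2^2 × 3 × 11^2
176 = 2^4 × 11
968 = 2^3 × 11^2
LCM(1452, 176, 968) = 2^4 × 3 × 11^2 = 5808.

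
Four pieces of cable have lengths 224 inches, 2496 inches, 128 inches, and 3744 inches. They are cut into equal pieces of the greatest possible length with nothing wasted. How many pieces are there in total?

Piece length = gcd(224, 2496, 128, 3744).
224 = 2^5 × 7
2496 = 2^6 × 3 × 13
128 = 2^7
3744 = 2^5 × 3^2 × 13
gcd(224, 2496, 128, 3744) = 2^5 = 32.
Total pieces = 224/32 + 2496/32 + 128/32 + 3744/32 = 7 + 78 + 4 + 117 = 206.

206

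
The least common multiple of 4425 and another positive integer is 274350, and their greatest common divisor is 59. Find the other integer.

3658

gcd × lcm = product of the two integers, so the other integer is (59 × 274350) / 4425 = 3658.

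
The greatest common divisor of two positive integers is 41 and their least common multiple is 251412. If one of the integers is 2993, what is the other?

For two integers, gcd × lcm = product, so the other is (41 × 251412) / 2993 = 10307892 / 2993 = 3444.

3444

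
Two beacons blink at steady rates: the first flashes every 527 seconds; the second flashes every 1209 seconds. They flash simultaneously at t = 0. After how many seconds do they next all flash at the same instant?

20553 seconds

The first simultaneous occurrence is after LCM of the individual periods.
527 = 17 × 31
1209 = 3 × 13 × 31
LCM(527, 1209) = 3 × 13 × 17 × 31 = 20553.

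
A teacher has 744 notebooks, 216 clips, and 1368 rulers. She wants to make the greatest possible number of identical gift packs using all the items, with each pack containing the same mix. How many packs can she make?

24 packs

The pack count must divide each quantity, so the greatest is gcd(744, 216, 1368).
744 = 2^3 × 3 × 31
216 = 2^3 × 3^3
1368 = 2^3 × 3^2 × 19
gcd(744, 216, 1368) = 2^3 × 3 = 24.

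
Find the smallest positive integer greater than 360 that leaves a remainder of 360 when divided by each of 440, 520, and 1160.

166240

N − 360 must be a common multiple of 440, 520, and 1160.
440 = 2^3 × 5 × 11
520 = 2^3 × 5 × 13
1160 = 2^3 × 5 × 29
LCM(440, 520, 1160) = 2^3 × 5 × 11 × 13 × 29 = 165880.
Smallest N > 360 is LCM + 360 = 165880 + 360 = 166240.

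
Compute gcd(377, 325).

377 = 13 × 29
325 = 5^2 × 13
gcd(377, 325) = 13.

13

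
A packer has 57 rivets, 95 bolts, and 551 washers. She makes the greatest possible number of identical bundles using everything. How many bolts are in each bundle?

5

Number of bundles = gcd(57, 95, 551).
57 = 3 × 19
95 = 5 × 19
551 = 19 × 29
gcd(57, 95, 551) = 19.
bolts per bundle = 95 / 19 = 5.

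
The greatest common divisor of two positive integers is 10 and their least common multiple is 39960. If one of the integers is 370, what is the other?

For two integers, gcd × lcm = product, so the other is (10 × 39960) / 370 = 399600 / 370 = 1080.

1080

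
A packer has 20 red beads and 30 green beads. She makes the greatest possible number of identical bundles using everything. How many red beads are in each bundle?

Number of bundles = gcd(20, 30).
20 = 2^2 × 5
30 = 2 × 3 × 5
gcd(20, 30) = 2 × 5 = 10.
red beads per bundle = 20 / 10 = 2.

2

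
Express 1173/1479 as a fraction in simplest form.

23/29

1173 = 3 × 17 × 23
1479 = 3 × 17 × 29
gcd(1173, 1479) = 3 × 17 = 51.
Divide numerator and denominator by 51: 1173/1479 = 23/29.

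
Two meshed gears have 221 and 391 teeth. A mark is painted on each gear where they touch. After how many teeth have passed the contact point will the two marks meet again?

5083 teeth

The first simultaneous occurrence is after LCM of the individual periods.
221 = 13 × 17
391 = 17 × 23
LCM(221, 391) = 13 × 17 × 23 = 5083.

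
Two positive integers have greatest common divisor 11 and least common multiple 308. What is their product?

For any two positive integers, gcd × lcm = product = 11 × 308 = 3388.

3388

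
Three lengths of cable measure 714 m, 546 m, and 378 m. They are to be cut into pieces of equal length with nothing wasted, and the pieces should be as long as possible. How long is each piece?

42 m

Each piece length must divide every original length, so the longest possible is gcd(714, 546, 378).
714 = 2 × 3 × 7 × 17
546 = 2 × 3 × 7 × 13
378 = 2 × 3^3 × 7
gcd(714, 546, 378) = 2 × 3 × 7 = 42.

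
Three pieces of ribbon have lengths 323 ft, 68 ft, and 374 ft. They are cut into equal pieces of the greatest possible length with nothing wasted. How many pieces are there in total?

45

Piece length = gcd(323, 68, 374).
323 = 17 × 19
68 = 2^2 × 17
374 = 2 × 11 × 17
gcd(323, 68, 374) = 17.
Total pieces = 323/17 + 68/17 + 374/17 = 19 + 4 + 22 = 45.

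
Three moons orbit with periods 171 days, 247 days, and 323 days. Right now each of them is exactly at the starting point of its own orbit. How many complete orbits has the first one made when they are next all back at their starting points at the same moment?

221 orbits

They are all back at their starting positions together after one LCM of the periods.
171 = 3^2 × 19
247 = 13 × 19
323 = 17 × 19
LCM(171, 247, 323) = 3^2 × 13 × 17 × 19 = 37791.
Orbits for period 171: 37791 / 171 = 221.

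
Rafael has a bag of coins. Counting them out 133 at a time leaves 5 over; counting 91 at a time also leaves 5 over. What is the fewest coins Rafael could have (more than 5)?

1734

N − 5 must be a common multiple of 133 and 91.
133 = 7 × 19
91 = 7 × 13
LCM(133, 91) = 7 × 13 × 19 = 1729.
Smallest N > 5 is LCM + 5 = 1729 + 5 = 1734.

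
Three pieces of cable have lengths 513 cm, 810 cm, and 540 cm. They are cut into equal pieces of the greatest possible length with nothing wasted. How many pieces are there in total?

69

Piece length = gcd(513, 810, 540).
513 = 3^3 × 19
810 = 2 × 3^4 × 5
540 = 2^2 × 3^3 × 5
gcd(513, 810, 540) = 3^3 = 27.
Total pieces = 513/27 + 810/27 + 540/27 = 19 + 30 + 20 = 69.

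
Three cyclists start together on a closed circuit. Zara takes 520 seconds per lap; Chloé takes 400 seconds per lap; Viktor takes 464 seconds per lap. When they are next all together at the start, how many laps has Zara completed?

They are all back at their starting positions together after one LCM of the periods.
520 = 2^3 × 5 × 13
400 = 2^4 × 5^2
464 = 2^4 × 29
LCM(520, 400, 464) = 2^4 × 5^2 × 13 × 29 = 150800.
Laps for period 520: 150800 / 520 = 290.

290 laps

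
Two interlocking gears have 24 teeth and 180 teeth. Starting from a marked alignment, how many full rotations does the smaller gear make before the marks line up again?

All finish a whole number of cycles simultaneously at t = LCM of the periods.
24 = 2^3 × 3
180 = 2^2 × 3^2 × 5
LCM(24, 180) = 2^3 × 3^2 × 5 = 360.
Rotations for period 24: 360 / 24 = 15.

15 rotations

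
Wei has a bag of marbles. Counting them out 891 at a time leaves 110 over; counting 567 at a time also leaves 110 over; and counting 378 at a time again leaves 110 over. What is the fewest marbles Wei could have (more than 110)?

12584

N − 110 must be a common multiple of 891, 567, and 378.
891 = 3^4 × 11
567 = 3^4 × 7
378 = 2 × 3^3 × 7
LCM(891, 567, 378) = 2 × 3^4 × 7 × 11 = 12474.
Smallest N > 110 is LCM + 110 = 12474 + 110 = 12584.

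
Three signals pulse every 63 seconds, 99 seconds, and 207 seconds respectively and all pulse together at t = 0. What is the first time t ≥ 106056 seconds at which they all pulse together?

Joint pulses occur at multiples of LCM(63, 99, 207).
63 = 3^2 × 7
99 = 3^2 × 11
207 = 3^2 × 23
LCM(63, 99, 207) = 3^2 × 7 × 11 × 23 = 15939.
Smallest multiple of 15939 that is ≥ 106056: ⌈106056/15939⌉ × 15939 = 7 × 15939 = 111573.

111573 seconds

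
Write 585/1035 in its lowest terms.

13/23

585 = 3^2 × 5 × 13
1035 = 3^2 × 5 × 23
gcd(585, 1035) = 3^2 × 5 = 45.
Divide numerator and denominator by 45: 585/1035 = 13/23.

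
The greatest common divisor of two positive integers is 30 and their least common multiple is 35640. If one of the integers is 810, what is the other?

1320

For two integers, gcd × lcm = product, so the other is (30 × 35640) / 810 = 1069200 / 810 = 1320.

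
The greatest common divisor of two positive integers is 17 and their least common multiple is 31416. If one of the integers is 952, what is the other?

For two integers, gcd × lcm = product, so the other is (17 × 31416) / 952 = 534072 / 952 = 561.

561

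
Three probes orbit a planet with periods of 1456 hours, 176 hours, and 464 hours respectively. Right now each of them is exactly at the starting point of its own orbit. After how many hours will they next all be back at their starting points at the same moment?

We need the least common multiple of the intervals.
1456 = 2^4 × 7 × 13
176 = 2^4 × 11
464 = 2^4 × 29
LCM(1456, 176, 464) = 2^4 × 7 × 11 × 13 × 29 = 464464.

464464 hours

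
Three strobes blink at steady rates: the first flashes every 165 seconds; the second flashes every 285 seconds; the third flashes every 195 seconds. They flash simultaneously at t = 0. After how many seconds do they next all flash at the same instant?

The first simultaneous occurrence is after LCM of the individual periods.
165 = 3 × 5 × 11
285 = 3 × 5 × 19
195 = 3 × 5 × 13
LCM(165, 285, 195) = 3 × 5 × 11 × 13 × 19 = 40755.

40755 seconds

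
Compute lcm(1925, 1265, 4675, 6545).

1925 = 5^2 × 7 × 11
1265 = 5 × 11 × 23
4675 = 5^2 × 11 × 17
6545 = 5 × 7 × 11 × 17
LCM(1925, 1265, 4675, 6545) = 5^2 × 7 × 11 × 17 × 23 = 752675.

752675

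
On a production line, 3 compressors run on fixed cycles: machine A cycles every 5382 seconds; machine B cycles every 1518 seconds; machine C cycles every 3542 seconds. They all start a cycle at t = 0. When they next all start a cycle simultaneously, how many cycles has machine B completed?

They are all back at their starting positions together after one LCM of the periods.
5382 = 2 × 3^2 × 13 × 23
1518 = 2 × 3 × 11 × 23
3542 = 2 × 7 × 11 × 23
LCM(5382, 1518, 3542) = 2 × 3^2 × 7 × 11 × 13 × 23 = 414414.
Cycles for period 1518: 414414 / 1518 = 273.

273 cycles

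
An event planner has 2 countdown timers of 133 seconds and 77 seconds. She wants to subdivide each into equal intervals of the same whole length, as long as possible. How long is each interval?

The interval must divide each timer length; the longest such is the gcd.
133 = 7 × 19
77 = 7 × 11
gcd(133, 77) = 7.

7 seconds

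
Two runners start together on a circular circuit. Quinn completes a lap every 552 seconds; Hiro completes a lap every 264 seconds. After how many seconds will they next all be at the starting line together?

6072 seconds

The first simultaneous occurrence is after LCM of the individual periods.
552 = 2^3 × 3 × 23
264 = 2^3 × 3 × 11
LCM(552, 264) = 2^3 × 3 × 11 × 23 = 6072.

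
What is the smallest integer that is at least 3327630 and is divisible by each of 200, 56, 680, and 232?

3451000

The integer must be a common multiple of 200, 56, 680, and 232, so a multiple of their LCM.
200 = 2^3 × 5^2
56 = 2^3 × 7
680 = 2^3 × 5 × 17
232 = 2^3 × 29
LCM(200, 56, 680, 232) = 2^3 × 5^2 × 7 × 17 × 29 = 690200.
Smallest multiple of 690200 that is ≥ 3327630: ⌈3327630/690200⌉ × 690200 = 5 × 690200 = 3451000.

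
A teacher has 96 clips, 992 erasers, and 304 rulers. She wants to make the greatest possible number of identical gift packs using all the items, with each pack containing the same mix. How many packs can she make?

16 packs

The pack count must divide each quantity, so the greatest is gcd(96, 992, 304).
96 = 2^5 × 3
992 = 2^5 × 31
304 = 2^4 × 19
gcd(96, 992, 304) = 2^4 = 16.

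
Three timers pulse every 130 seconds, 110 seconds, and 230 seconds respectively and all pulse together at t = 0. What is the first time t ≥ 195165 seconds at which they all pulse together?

Joint pulses occur at multiples of LCM(130, 110, 230).
130 = 2 × 5 × 13
110 = 2 × 5 × 11
230 = 2 × 5 × 23
LCM(130, 110, 230) = 2 × 5 × 11 × 13 × 23 = 32890.
Smallest multiple of 32890 that is ≥ 195165: ⌈195165/32890⌉ × 32890 = 6 × 32890 = 197340.

197340 seconds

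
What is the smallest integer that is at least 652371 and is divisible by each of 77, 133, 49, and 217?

The integer must be a common multiple of 77, 133, 49, and 217, so a multiple of their LCM.
77 = 7 × 11
133 = 7 × 19
49 = 7^2
217 = 7 × 31
LCM(77, 133, 49, 217) = 7^2 × 11 × 19 × 31 = 317471.
Smallest multiple of 317471 that is ≥ 652371: ⌈652371/317471⌉ × 317471 = 3 × 317471 = 952413.

952413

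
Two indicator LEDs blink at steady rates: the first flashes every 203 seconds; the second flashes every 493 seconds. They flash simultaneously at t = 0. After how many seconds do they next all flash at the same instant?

3451 seconds

The first simultaneous occurrence is after LCM of the individual periods.
203 = 7 × 29
493 = 17 × 29
LCM(203, 493) = 7 × 17 × 29 = 3451.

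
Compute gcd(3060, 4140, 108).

36

3060 = 2^2 × 3^2 × 5 × 17
4140 = 2^2 × 3^2 × 5 × 23
108 = 2^2 × 3^3
gcd(3060, 4140, 108) = 2^2 × 3^2 = 36.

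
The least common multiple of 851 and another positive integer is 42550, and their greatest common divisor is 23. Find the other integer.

1150

gcd × lcm = product of the two integers, so the other integer is (23 × 42550) / 851 = 1150.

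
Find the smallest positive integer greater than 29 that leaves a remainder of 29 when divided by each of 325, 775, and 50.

20179

N − 29 must be a common multiple of 325, 775, and 50.
325 = 5^2 × 13
775 = 5^2 × 31
50 = 2 × 5^2
LCM(325, 775, 50) = 2 × 5^2 × 13 × 31 = 20150.
Smallest N > 29 is LCM + 29 = 20150 + 29 = 20179.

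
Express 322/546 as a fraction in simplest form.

322 = 2 × 7 × 23
546 = 2 × 3 × 7 × 13
gcd(322, 546) = 2 × 7 = 14.
Divide numerator and denominator by 14: 322/546 = 23/39.

23/39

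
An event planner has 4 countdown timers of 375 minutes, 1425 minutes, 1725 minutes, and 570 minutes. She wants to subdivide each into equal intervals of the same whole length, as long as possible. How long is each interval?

15 minutes

The interval must divide each timer length; the longest such is the gcd.
375 = 3 × 5^3
1425 = 3 × 5^2 × 19
1725 = 3 × 5^2 × 23
570 = 2 × 3 × 5 × 19
gcd(375, 1425, 1725, 570) = 3 × 5 = 15.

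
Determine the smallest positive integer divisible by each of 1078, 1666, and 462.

54978

1078 = 2 × 7^2 × 11
1666 = 2 × 7^2 × 17
462 = 2 × 3 × 7 × 11
LCM(1078, 1666, 462) = 2 × 3 × 7^2 × 11 × 17 = 54978.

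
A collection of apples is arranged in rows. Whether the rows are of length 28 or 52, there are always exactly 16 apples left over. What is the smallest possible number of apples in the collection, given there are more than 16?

380

N − 16 must be a common multiple of 28 and 52.
28 = 2^2 × 7
52 = 2^2 × 13
LCM(28, 52) = 2^2 × 7 × 13 = 364.
Smallest N > 16 is LCM + 16 = 364 + 16 = 380.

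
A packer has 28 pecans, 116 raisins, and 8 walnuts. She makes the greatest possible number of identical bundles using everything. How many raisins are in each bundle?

29

Number of bundles = gcd(28, 116, 8).
28 = 2^2 × 7
116 = 2^2 × 29
8 = 2^3
gcd(28, 116, 8) = 2^2 = 4.
raisins per bundle = 116 / 4 = 29.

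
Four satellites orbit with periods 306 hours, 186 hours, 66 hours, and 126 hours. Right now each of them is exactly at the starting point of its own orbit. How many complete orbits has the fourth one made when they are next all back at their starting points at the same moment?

They are all back at their starting positions together after one LCM of the periods.
306 = 2 × 3^2 × 17
186 = 2 × 3 × 31
66 = 2 × 3 × 11
126 = 2 × 3^2 × 7
LCM(306, 186, 66, 126) = 2 × 3^2 × 7 × 11 × 17 × 31 = 730422.
Orbits for period 126: 730422 / 126 = 5797.

5797 orbits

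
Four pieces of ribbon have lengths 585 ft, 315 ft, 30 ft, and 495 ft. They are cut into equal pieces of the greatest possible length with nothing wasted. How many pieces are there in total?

95

Piece length = gcd(585, 315, 30, 495).
585 = 3^2 × 5 × 13
315 = 3^2 × 5 × 7
30 = 2 × 3 × 5
495 = 3^2 × 5 × 11
gcd(585, 315, 30, 495) = 3 × 5 = 15.
Total pieces = 585/15 + 315/15 + 30/15 + 495/15 = 39 + 21 + 2 + 33 = 95.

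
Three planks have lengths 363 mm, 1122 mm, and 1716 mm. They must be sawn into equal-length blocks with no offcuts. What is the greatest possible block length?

The block length must divide every plank, so the greatest is gcd(363, 1122, 1716).
363 = 3 × 11^2
1122 = 2 × 3 × 11 × 17
1716 = 2^2 × 3 × 11 × 13
gcd(363, 1122, 1716) = 3 × 11 = 33.

33 mm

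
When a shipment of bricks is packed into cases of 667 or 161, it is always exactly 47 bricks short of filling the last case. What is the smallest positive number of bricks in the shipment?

4622

Being 47 short of a full case of size k means N ≡ −47 (mod k), i.e. N + 47 is a multiple of each size.
667 = 23 × 29
161 = 7 × 23
LCM(667, 161) = 7 × 23 × 29 = 4669.
Smallest positive N is 4669 − 47 = 4622.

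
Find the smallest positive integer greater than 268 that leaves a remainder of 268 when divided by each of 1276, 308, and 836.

N − 268 must be a common multiple of 1276, 308, and 836.
1276 = 2^2 × 11 × 29
308 = 2^2 × 7 × 11
836 = 2^2 × 11 × 19
LCM(1276, 308, 836) = 2^2 × 7 × 11 × 19 × 29 = 169708.
Smallest N > 268 is LCM + 268 = 169708 + 268 = 169976.

169976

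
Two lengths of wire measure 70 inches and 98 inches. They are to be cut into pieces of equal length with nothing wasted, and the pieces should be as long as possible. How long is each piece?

14 inches

By the Euclidean algorithm:
98 = 1 × 70 + 28
70 = 2 × 28 + 14
28 = 2 × 14 + 0
gcd(70, 98) = 14.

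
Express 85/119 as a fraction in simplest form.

5/7

85 = 5 × 17
119 = 7 × 17
gcd(85, 119) = 17.
Divide numerator and denominator by 17: 85/119 = 5/7.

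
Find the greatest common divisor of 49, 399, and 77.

49 = 7^2
399 = 3 × 7 × 19
77 = 7 × 11
gcd(49, 399, 77) = 7.

7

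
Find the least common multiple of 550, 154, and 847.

42350

550 = 2 × 5^2 × 11
154 = 2 × 7 × 11
847 = 7 × 11^2
LCM(550, 154, 847) = 2 × 5^2 × 7 × 11^2 = 42350.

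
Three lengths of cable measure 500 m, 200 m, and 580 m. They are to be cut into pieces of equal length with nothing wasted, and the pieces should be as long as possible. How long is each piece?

The greatest length dividing all of 500, 200, and 580 is their gcd.
500 = 2^2 × 5^3
200 = 2^3 × 5^2
580 = 2^2 × 5 × 29
gcd(500, 200, 580) = 2^2 × 5 = 20.

20 m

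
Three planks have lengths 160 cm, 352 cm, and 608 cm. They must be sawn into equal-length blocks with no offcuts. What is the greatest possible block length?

32 cm

This is the greatest common divisor of 160, 352, and 608.
160 = 2^5 × 5
352 = 2^5 × 11
608 = 2^5 × 19
gcd(160, 352, 608) = 2^5 = 32.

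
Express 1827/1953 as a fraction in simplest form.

29/31

1827 = 3^2 × 7 × 29
1953 = 3^2 × 7 × 31
gcd(1827, 1953) = 3^2 × 7 = 63.
Divide numerator and denominator by 63: 1827/1953 = 29/31.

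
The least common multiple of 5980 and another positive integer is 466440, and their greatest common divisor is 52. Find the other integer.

4056

gcd × lcm = product of the two integers, so the other integer is (52 × 466440) / 5980 = 4056.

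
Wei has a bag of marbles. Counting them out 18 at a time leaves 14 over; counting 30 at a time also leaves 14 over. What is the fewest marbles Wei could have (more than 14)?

104

N − 14 must be a common multiple of 18 and 30.
18 = 2 × 3^2
30 = 2 × 3 × 5
LCM(18, 30) = 2 × 3^2 × 5 = 90.
Smallest N > 14 is LCM + 14 = 90 + 14 = 104.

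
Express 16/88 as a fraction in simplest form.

16 = 2^4
88 = 2^3 × 11
gcd(16, 88) = 2^3 = 8.
Divide numerator and denominator by 8: 16/88 = 2/11.

2/11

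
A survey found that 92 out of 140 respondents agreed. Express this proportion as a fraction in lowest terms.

23/35

92 = 2^2 × 23
140 = 2^2 × 5 × 7
gcd(92, 140) = 2^2 = 4.
Divide numerator and denominator by 4: 92/140 = 23/35.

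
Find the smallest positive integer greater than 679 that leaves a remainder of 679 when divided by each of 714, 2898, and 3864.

N − 679 must be a common multiple of 714, 2898, and 3864.
714 = 2 × 3 × 7 × 17
2898 = 2 × 3^2 × 7 × 23
3864 = 2^3 × 3 × 7 × 23
LCM(714, 2898, 3864) = 2^3 × 3^2 × 7 × 17 × 23 = 197064.
Smallest N > 679 is LCM + 679 = 197064 + 679 = 197743.

197743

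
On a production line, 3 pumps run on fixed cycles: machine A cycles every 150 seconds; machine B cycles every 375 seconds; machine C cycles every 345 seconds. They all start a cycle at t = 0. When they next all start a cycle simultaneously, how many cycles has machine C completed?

50 cycles

They are all back at their starting positions together after one LCM of the periods.
150 = 2 × 3 × 5^2
375 = 3 × 5^3
345 = 3 × 5 × 23
LCM(150, 375, 345) = 2 × 3 × 5^3 × 23 = 17250.
Cycles for period 345: 17250 / 345 = 50.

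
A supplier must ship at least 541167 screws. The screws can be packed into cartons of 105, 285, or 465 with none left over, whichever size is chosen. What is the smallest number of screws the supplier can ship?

The number of screws must be a common multiple of 105, 285, and 465, so a multiple of their LCM.
105 = 3 × 5 × 7
285 = 3 × 5 × 19
465 = 3 × 5 × 31
LCM(105, 285, 465) = 3 × 5 × 7 × 19 × 31 = 61845.
Smallest multiple of 61845 that is ≥ 541167: ⌈541167/61845⌉ × 61845 = 9 × 61845 = 556605.

556605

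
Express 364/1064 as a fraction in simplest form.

364 = 2^2 × 7 × 13
1064 = 2^3 × 7 × 19
gcd(364, 1064) = 2^2 × 7 = 28.
Divide numerator and denominator by 28: 364/1064 = 13/38.

13/38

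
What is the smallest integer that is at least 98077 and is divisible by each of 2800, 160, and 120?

100800

The integer must be a common multiple of 2800, 160, and 120, so a multiple of their LCM.
2800 = 2^4 × 5^2 × 7
160 = 2^5 × 5
120 = 2^3 × 3 × 5
LCM(2800, 160, 120) = 2^5 × 3 × 5^2 × 7 = 16800.
Smallest multiple of 16800 that is ≥ 98077: ⌈98077/16800⌉ × 16800 = 6 × 16800 = 100800.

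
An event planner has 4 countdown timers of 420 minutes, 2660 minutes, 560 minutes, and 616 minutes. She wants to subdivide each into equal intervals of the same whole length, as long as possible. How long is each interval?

The interval must divide each timer length; the longest such is the gcd.
420 = 2^2 × 3 × 5 × 7
2660 = 2^2 × 5 × 7 × 19
560 = 2^4 × 5 × 7
616 = 2^3 × 7 × 11
gcd(420, 2660, 560, 616) = 2^2 × 7 = 28.

28 minutes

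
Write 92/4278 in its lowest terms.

92 = 2^2 × 23
4278 = 2 × 3 × 23 × 31
gcd(92, 4278) = 2 × 23 = 46.
Divide numerator and denominator by 46: 92/4278 = 2/93.

2/93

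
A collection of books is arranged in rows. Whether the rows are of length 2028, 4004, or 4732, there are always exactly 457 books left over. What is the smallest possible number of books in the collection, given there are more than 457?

156613

N − 457 must be a common multiple of 2028, 4004, and 4732.
2028 = 2^2 × 3 × 13^2
4004 = 2^2 × 7 × 11 × 13
4732 = 2^2 × 7 × 13^2
LCM(2028, 4004, 4732) = 2^2 × 3 × 7 × 11 × 13^2 = 156156.
Smallest N > 457 is LCM + 457 = 156156 + 457 = 156613.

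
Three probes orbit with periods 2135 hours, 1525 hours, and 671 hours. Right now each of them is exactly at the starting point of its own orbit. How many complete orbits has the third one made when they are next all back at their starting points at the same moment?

175 orbits

The first common completion time is the LCM of the periods.
2135 = 5 × 7 × 61
1525 = 5^2 × 61
671 = 11 × 61
LCM(2135, 1525, 671) = 5^2 × 7 × 11 × 61 = 117425.
Orbits for period 671: 117425 / 671 = 175.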